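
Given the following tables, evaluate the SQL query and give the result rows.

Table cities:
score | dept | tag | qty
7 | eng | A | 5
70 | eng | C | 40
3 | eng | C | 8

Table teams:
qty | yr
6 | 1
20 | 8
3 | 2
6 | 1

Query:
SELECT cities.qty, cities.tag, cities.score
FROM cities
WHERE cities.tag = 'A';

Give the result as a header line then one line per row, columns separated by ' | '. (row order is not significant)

After WHERE (1 rows):
cities.score | cities.dept | cities.tag | cities.qty
7 | eng | A | 5
After SELECT (1 rows):
cities.qty | cities.tag | cities.score
5 | A | 7

== RESULT ==
cities.qty | cities.tag | cities.score
5 | A | 7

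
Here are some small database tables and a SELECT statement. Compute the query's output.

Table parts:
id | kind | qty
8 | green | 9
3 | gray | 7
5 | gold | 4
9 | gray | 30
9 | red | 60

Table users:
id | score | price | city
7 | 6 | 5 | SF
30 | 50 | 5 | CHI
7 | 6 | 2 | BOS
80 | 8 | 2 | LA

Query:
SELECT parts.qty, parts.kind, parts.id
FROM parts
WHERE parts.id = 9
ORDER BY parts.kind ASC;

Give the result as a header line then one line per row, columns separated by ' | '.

== RESULT ==
parts.qty | parts.kind | parts.id
30 | gray | 9
60 | red | 9

Derivation:
After WHERE (2 rows):
parts.id | parts.kind | parts.qty
9 | gray | 30
9 | red | 60
After SELECT (2 rows):
parts.qty | parts.kind | parts.id
30 | gray | 9
60 | red | 9
After ORDER BY (2 rows):
parts.qty | parts.kind | parts.id
30 | gray | 9
60 | red | 9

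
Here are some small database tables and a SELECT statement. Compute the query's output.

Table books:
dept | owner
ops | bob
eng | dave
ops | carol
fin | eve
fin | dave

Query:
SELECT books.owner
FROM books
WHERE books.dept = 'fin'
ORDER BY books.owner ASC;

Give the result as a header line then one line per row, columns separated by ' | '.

After WHERE (2 rows):
books.dept | books.owner
fin | eve
fin | dave
After SELECT (2 rows):
books.owner
eve
dave
After ORDER BY (2 rows):
books.owner
dave
eve

== RESULT ==
books.owner
dave
eve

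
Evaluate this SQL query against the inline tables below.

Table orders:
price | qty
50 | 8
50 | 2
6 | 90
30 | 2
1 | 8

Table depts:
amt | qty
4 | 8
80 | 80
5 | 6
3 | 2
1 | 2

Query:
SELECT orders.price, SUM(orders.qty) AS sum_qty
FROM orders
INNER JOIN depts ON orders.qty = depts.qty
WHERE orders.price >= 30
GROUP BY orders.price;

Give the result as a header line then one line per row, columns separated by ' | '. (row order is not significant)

== RESULT ==
orders.price | sum_qty
50 | 12
30 | 4

Derivation:
After JOIN depts (6 rows):
orders.price | orders.qty | depts.amt | depts.qty
50 | 8 | 4 | 8
50 | 2 | 3 | 2
50 | 2 | 1 | 2
30 | 2 | 3 | 2
30 | 2 | 1 | 2
1 | 8 | 4 | 8
After WHERE (5 rows):
orders.price | orders.qty | depts.amt | depts.qty
50 | 8 | 4 | 8
50 | 2 | 3 | 2
50 | 2 | 1 | 2
30 | 2 | 3 | 2
30 | 2 | 1 | 2
After GROUP BY (2 rows):
orders.price | sum_qty
50 | 12
30 | 4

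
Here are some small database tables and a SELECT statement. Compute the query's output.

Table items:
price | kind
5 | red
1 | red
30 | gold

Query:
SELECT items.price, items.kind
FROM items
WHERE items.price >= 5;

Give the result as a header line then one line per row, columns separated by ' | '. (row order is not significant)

After WHERE (2 rows):
items.price | items.kind
5 | red
30 | gold
After SELECT (2 rows):
items.price | items.kind
5 | red
30 | gold

== RESULT ==
items.price | items.kind
5 | red
30 | gold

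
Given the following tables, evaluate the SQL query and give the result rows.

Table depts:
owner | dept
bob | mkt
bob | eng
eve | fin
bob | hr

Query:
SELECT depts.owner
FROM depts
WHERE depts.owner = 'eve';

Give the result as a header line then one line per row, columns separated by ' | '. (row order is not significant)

After WHERE (1 rows):
depts.owner | depts.dept
eve | fin
After SELECT (1 rows):
depts.owner
eve

== RESULT ==
depts.owner
eve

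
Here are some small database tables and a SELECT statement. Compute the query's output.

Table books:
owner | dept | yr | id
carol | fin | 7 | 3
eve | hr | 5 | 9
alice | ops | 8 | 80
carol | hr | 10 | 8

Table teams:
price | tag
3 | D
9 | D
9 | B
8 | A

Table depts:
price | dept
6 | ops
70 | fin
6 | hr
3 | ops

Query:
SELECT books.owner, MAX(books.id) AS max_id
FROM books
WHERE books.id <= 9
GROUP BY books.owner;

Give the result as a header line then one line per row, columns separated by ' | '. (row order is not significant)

After WHERE (3 rows):
books.owner | books.dept | books.yr | books.id
carol | fin | 7 | 3
eve | hr | 5 | 9
carol | hr | 10 | 8
After GROUP BY (2 rows):
books.owner | max_id
carol | 8
eve | 9

== RESULT ==
books.owner | max_id
carol | 8
eve | 9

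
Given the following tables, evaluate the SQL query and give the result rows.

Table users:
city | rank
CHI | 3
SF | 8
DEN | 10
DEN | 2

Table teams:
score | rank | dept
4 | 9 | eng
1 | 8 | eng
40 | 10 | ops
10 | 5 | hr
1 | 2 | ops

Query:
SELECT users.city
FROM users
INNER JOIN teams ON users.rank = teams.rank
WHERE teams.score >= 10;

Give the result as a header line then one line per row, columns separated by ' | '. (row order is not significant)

== RESULT ==
users.city
DEN

Derivation:
After JOIN teams (3 rows):
users.city | users.rank | teams.score | teams.rank | teams.dept
SF | 8 | 1 | 8 | eng
DEN | 10 | 40 | 10 | ops
DEN | 2 | 1 | 2 | ops
After WHERE (1 rows):
users.city | users.rank | teams.score | teams.rank | teams.dept
DEN | 10 | 40 | 10 | ops
After SELECT (1 rows):
users.city
DEN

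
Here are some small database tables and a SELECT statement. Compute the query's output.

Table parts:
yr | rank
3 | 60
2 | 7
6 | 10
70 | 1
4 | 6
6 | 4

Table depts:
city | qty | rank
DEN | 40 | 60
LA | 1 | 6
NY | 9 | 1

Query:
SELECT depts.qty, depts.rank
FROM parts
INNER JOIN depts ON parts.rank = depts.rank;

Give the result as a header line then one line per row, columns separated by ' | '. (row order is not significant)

After JOIN depts (3 rows):
parts.yr | parts.rank | depts.city | depts.qty | depts.rank
3 | 60 | DEN | 40 | 60
70 | 1 | NY | 9 | 1
4 | 6 | LA | 1 | 6
After SELECT (3 rows):
depts.qty | depts.rank
40 | 60
9 | 1
1 | 6

== RESULT ==
depts.qty | depts.rank
40 | 60
9 | 1
1 | 6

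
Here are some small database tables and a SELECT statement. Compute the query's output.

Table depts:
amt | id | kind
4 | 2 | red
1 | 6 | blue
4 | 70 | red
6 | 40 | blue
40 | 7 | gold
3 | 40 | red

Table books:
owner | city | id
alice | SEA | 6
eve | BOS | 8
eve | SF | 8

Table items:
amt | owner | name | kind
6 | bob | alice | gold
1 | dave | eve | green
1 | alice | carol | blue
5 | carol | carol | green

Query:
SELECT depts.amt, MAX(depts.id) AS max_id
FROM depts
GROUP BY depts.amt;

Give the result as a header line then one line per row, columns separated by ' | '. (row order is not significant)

After GROUP BY (5 rows):
depts.amt | max_id
4 | 70
1 | 6
6 | 40
40 | 7
3 | 40

== RESULT ==
depts.amt | max_id
4 | 70
1 | 6
6 | 40
40 | 7
3 | 40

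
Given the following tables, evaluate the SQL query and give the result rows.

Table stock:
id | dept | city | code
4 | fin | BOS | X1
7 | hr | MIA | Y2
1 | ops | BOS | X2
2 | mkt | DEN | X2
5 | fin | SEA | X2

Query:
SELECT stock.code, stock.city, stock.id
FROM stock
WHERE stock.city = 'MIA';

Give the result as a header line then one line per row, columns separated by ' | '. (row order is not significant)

After WHERE (1 rows):
stock.id | stock.dept | stock.city | stock.code
7 | hr | MIA | Y2
After SELECT (1 rows):
stock.code | stock.city | stock.id
Y2 | MIA | 7

== RESULT ==
stock.code | stock.city | stock.id
Y2 | MIA | 7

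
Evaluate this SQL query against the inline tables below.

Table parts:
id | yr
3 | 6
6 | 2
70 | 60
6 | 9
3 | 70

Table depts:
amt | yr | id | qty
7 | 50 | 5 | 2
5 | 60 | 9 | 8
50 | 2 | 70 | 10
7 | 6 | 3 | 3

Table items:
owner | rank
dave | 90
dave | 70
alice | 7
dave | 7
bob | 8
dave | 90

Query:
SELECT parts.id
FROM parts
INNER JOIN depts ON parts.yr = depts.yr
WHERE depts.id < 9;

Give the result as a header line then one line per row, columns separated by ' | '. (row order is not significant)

== RESULT ==
parts.id
3

Derivation:
After JOIN depts (3 rows):
parts.id | parts.yr | depts.amt | depts.yr | depts.id | depts.qty
3 | 6 | 7 | 6 | 3 | 3
6 | 2 | 50 | 2 | 70 | 10
70 | 60 | 5 | 60 | 9 | 8
After WHERE (1 rows):
parts.id | parts.yr | depts.amt | depts.yr | depts.id | depts.qty
3 | 6 | 7 | 6 | 3 | 3
After SELECT (1 rows):
parts.id
3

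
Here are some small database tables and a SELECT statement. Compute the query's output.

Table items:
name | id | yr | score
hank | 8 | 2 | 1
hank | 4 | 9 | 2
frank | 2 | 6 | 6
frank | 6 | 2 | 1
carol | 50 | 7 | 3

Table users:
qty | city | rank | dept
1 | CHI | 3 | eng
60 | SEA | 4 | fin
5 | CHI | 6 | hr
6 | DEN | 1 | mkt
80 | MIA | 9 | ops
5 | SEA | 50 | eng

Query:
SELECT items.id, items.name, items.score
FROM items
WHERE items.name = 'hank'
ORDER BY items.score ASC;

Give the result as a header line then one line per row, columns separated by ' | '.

After WHERE (2 rows):
items.name | items.id | items.yr | items.score
hank | 8 | 2 | 1
hank | 4 | 9 | 2
After SELECT (2 rows):
items.id | items.name | items.score
8 | hank | 1
4 | hank | 2
After ORDER BY (2 rows):
items.id | items.name | items.score
8 | hank | 1
4 | hank | 2

== RESULT ==
items.id | items.name | items.score
8 | hank | 1
4 | hank | 2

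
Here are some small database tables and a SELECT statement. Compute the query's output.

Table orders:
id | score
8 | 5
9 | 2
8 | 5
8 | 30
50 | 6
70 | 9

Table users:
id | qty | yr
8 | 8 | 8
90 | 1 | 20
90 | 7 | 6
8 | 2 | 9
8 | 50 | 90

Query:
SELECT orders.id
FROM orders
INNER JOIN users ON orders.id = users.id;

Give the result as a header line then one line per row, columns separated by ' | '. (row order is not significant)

After JOIN users (9 rows):
orders.id | orders.score | users.id | users.qty | users.yr
8 | 5 | 8 | 8 | 8
8 | 5 | 8 | 2 | 9
8 | 5 | 8 | 50 | 90
8 | 5 | 8 | 8 | 8
8 | 5 | 8 | 2 | 9
8 | 5 | 8 | 50 | 90
8 | 30 | 8 | 8 | 8
8 | 30 | 8 | 2 | 9
8 | 30 | 8 | 50 | 90
After SELECT (9 rows):
orders.id
8
8
8
8
8
8
8
8
8

== RESULT ==
orders.id
8
8
8
8
8
8
8
8
8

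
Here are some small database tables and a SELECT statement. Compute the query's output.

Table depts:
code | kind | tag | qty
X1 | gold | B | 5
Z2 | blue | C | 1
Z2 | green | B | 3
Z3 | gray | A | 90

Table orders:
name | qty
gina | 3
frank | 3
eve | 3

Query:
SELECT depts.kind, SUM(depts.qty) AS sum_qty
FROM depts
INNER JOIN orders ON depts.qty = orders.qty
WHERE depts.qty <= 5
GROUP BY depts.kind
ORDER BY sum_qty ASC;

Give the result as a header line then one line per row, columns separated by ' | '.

== RESULT ==
depts.kind | sum_qty
green | 9

Derivation:
After JOIN orders (3 rows):
depts.code | depts.kind | depts.tag | depts.qty | orders.name | orders.qty
Z2 | green | B | 3 | gina | 3
Z2 | green | B | 3 | frank | 3
Z2 | green | B | 3 | eve | 3
After WHERE (3 rows):
depts.code | depts.kind | depts.tag | depts.qty | orders.name | orders.qty
Z2 | green | B | 3 | gina | 3
Z2 | green | B | 3 | frank | 3
Z2 | green | B | 3 | eve | 3
After GROUP BY (1 rows):
depts.kind | sum_qty
green | 9
After ORDER BY (1 rows):
depts.kind | sum_qty
green | 9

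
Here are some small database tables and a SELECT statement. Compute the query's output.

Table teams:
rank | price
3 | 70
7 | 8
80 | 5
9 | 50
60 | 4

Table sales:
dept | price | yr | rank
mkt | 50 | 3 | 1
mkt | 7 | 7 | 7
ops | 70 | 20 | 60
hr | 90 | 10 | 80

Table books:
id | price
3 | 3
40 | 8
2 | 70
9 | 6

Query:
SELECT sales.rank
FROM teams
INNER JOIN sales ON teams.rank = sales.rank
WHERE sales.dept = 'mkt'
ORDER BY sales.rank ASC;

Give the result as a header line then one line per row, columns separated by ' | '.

After JOIN sales (3 rows):
teams.rank | teams.price | sales.dept | sales.price | sales.yr | sales.rank
7 | 8 | mkt | 7 | 7 | 7
80 | 5 | hr | 90 | 10 | 80
60 | 4 | ops | 70 | 20 | 60
After WHERE (1 rows):
teams.rank | teams.price | sales.dept | sales.price | sales.yr | sales.rank
7 | 8 | mkt | 7 | 7 | 7
After SELECT (1 rows):
sales.rank
7
After ORDER BY (1 rows):
sales.rank
7

== RESULT ==
sales.rank
7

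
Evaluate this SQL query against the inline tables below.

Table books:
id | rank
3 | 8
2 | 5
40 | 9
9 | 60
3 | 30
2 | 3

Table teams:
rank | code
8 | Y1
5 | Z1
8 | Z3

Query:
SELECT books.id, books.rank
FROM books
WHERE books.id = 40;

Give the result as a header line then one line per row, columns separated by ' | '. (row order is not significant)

== RESULT ==
books.id | books.rank
40 | 9

Derivation:
After WHERE (1 rows):
books.id | books.rank
40 | 9
After SELECT (1 rows):
books.id | books.rank
40 | 9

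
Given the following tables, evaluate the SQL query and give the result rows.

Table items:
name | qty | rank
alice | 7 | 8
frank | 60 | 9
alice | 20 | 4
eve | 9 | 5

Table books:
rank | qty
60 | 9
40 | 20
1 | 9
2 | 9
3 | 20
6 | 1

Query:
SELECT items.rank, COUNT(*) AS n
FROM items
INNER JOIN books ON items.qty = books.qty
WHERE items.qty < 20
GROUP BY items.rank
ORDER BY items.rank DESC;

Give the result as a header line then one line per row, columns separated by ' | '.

After JOIN books (5 rows):
items.name | items.qty | items.rank | books.rank | books.qty
alice | 20 | 4 | 40 | 20
alice | 20 | 4 | 3 | 20
eve | 9 | 5 | 60 | 9
eve | 9 | 5 | 1 | 9
eve | 9 | 5 | 2 | 9
After WHERE (3 rows):
items.name | items.qty | items.rank | books.rank | books.qty
eve | 9 | 5 | 60 | 9
eve | 9 | 5 | 1 | 9
eve | 9 | 5 | 2 | 9
After GROUP BY (1 rows):
items.rank | n
5 | 3
After ORDER BY (1 rows):
items.rank | n
5 | 3

== RESULT ==
items.rank | n
5 | 3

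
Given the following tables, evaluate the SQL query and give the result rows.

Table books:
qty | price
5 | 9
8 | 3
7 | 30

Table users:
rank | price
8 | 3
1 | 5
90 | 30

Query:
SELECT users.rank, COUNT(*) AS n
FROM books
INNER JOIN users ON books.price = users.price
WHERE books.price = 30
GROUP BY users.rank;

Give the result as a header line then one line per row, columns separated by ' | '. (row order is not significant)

After JOIN users (2 rows):
books.qty | books.price | users.rank | users.price
8 | 3 | 8 | 3
7 | 30 | 90 | 30
After WHERE (1 rows):
books.qty | books.price | users.rank | users.price
7 | 30 | 90 | 30
After GROUP BY (1 rows):
users.rank | n
90 | 1

== RESULT ==
users.rank | n
90 | 1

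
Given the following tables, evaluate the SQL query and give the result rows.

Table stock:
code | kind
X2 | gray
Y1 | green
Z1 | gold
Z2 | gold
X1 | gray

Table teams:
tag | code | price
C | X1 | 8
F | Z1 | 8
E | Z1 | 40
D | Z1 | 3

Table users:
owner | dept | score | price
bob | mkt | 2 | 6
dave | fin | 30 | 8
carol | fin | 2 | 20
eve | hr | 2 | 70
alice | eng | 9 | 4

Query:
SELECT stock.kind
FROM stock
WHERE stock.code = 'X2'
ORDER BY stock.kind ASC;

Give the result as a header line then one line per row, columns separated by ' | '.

== RESULT ==
stock.kind
gray

Derivation:
After WHERE (1 rows):
stock.code | stock.kind
X2 | gray
After SELECT (1 rows):
stock.kind
gray
After ORDER BY (1 rows):
stock.kind
gray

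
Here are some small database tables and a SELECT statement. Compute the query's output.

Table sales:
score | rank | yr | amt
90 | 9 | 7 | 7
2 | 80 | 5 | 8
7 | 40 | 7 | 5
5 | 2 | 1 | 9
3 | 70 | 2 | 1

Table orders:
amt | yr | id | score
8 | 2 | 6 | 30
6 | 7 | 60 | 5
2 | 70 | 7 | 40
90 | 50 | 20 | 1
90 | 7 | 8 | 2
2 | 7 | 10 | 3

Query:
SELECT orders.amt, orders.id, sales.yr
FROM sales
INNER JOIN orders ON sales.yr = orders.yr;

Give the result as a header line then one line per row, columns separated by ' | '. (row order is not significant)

== RESULT ==
orders.amt | orders.id | sales.yr
6 | 60 | 7
90 | 8 | 7
2 | 10 | 7
6 | 60 | 7
90 | 8 | 7
2 | 10 | 7
8 | 6 | 2

Derivation:
After JOIN orders (7 rows):
sales.score | sales.rank | sales.yr | sales.amt | orders.amt | orders.yr | orders.id | orders.score
90 | 9 | 7 | 7 | 6 | 7 | 60 | 5
90 | 9 | 7 | 7 | 90 | 7 | 8 | 2
90 | 9 | 7 | 7 | 2 | 7 | 10 | 3
7 | 40 | 7 | 5 | 6 | 7 | 60 | 5
7 | 40 | 7 | 5 | 90 | 7 | 8 | 2
7 | 40 | 7 | 5 | 2 | 7 | 10 | 3
3 | 70 | 2 | 1 | 8 | 2 | 6 | 30
After SELECT (7 rows):
orders.amt | orders.id | sales.yr
6 | 60 | 7
90 | 8 | 7
2 | 10 | 7
6 | 60 | 7
90 | 8 | 7
2 | 10 | 7
8 | 6 | 2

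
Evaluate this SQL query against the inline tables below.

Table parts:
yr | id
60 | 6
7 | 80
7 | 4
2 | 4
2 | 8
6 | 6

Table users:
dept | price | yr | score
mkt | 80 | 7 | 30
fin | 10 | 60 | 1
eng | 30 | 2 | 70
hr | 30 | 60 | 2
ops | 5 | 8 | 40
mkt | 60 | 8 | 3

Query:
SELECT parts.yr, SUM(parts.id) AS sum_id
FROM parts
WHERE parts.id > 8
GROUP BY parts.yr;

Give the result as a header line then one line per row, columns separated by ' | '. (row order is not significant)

== RESULT ==
parts.yr | sum_id
7 | 80

Derivation:
After WHERE (1 rows):
parts.yr | parts.id
7 | 80
After GROUP BY (1 rows):
parts.yr | sum_id
7 | 80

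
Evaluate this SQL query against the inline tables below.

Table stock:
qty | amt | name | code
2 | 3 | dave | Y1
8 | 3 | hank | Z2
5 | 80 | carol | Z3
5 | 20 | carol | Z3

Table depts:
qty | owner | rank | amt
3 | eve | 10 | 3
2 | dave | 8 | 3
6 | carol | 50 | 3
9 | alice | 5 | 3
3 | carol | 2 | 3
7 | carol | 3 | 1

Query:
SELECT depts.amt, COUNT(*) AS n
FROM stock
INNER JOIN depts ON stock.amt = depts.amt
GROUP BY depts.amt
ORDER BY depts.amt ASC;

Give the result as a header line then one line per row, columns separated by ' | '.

== RESULT ==
depts.amt | n
3 | 10

Derivation:
After JOIN depts (10 rows):
stock.qty | stock.amt | stock.name | stock.code | depts.qty | depts.owner | depts.rank | depts.amt
2 | 3 | dave | Y1 | 3 | eve | 10 | 3
2 | 3 | dave | Y1 | 2 | dave | 8 | 3
2 | 3 | dave | Y1 | 6 | carol | 50 | 3
2 | 3 | dave | Y1 | 9 | alice | 5 | 3
2 | 3 | dave | Y1 | 3 | carol | 2 | 3
8 | 3 | hank | Z2 | 3 | eve | 10 | 3
8 | 3 | hank | Z2 | 2 | dave | 8 | 3
8 | 3 | hank | Z2 | 6 | carol | 50 | 3
8 | 3 | hank | Z2 | 9 | alice | 5 | 3
8 | 3 | hank | Z2 | 3 | carol | 2 | 3
After GROUP BY (1 rows):
depts.amt | n
3 | 10
After ORDER BY (1 rows):
depts.amt | n
3 | 10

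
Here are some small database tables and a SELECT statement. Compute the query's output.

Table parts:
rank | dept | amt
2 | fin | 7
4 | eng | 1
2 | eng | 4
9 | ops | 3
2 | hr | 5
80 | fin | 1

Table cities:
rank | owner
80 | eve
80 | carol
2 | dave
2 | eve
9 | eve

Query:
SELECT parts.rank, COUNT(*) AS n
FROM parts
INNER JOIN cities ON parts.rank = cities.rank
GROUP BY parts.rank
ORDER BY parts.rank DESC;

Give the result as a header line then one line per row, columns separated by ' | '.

== RESULT ==
parts.rank | n
80 | 2
9 | 1
2 | 6

Derivation:
After JOIN cities (9 rows):
parts.rank | parts.dept | parts.amt | cities.rank | cities.owner
2 | fin | 7 | 2 | dave
2 | fin | 7 | 2 | eve
2 | eng | 4 | 2 | dave
2 | eng | 4 | 2 | eve
9 | ops | 3 | 9 | eve
2 | hr | 5 | 2 | dave
2 | hr | 5 | 2 | eve
80 | fin | 1 | 80 | eve
80 | fin | 1 | 80 | carol
After GROUP BY (3 rows):
parts.rank | n
2 | 6
9 | 1
80 | 2
After ORDER BY (3 rows):
parts.rank | n
80 | 2
9 | 1
2 | 6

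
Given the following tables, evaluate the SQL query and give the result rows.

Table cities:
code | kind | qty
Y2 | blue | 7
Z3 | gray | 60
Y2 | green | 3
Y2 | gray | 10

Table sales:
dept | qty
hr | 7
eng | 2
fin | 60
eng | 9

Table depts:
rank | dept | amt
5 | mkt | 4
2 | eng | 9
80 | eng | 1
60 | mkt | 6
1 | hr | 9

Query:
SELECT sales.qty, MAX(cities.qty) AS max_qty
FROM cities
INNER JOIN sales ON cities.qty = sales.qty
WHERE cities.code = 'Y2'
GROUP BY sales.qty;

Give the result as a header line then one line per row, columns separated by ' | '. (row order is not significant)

== RESULT ==
sales.qty | max_qty
7 | 7

Derivation:
After JOIN sales (2 rows):
cities.code | cities.kind | cities.qty | sales.dept | sales.qty
Y2 | blue | 7 | hr | 7
Z3 | gray | 60 | fin | 60
After WHERE (1 rows):
cities.code | cities.kind | cities.qty | sales.dept | sales.qty
Y2 | blue | 7 | hr | 7
After GROUP BY (1 rows):
sales.qty | max_qty
7 | 7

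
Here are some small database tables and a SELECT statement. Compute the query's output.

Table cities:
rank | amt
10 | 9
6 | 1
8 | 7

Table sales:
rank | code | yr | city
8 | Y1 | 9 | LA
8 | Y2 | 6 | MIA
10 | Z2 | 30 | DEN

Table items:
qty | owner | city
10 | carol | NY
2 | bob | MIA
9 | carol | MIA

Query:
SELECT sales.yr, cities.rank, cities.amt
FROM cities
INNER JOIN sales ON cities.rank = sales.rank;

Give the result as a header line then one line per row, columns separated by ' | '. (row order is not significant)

== RESULT ==
sales.yr | cities.rank | cities.amt
30 | 10 | 9
9 | 8 | 7
6 | 8 | 7

Derivation:
After JOIN sales (3 rows):
cities.rank | cities.amt | sales.rank | sales.code | sales.yr | sales.city
10 | 9 | 10 | Z2 | 30 | DEN
8 | 7 | 8 | Y1 | 9 | LA
8 | 7 | 8 | Y2 | 6 | MIA
After SELECT (3 rows):
sales.yr | cities.rank | cities.amt
30 | 10 | 9
9 | 8 | 7
6 | 8 | 7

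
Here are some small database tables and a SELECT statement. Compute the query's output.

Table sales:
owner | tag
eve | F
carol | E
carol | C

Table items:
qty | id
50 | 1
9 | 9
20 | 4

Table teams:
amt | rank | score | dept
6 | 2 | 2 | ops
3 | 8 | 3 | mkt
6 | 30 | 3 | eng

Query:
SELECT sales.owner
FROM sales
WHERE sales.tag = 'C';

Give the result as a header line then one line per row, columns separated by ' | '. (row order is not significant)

== RESULT ==
sales.owner
carol

Derivation:
After WHERE (1 rows):
sales.owner | sales.tag
carol | C
After SELECT (1 rows):
sales.owner
carol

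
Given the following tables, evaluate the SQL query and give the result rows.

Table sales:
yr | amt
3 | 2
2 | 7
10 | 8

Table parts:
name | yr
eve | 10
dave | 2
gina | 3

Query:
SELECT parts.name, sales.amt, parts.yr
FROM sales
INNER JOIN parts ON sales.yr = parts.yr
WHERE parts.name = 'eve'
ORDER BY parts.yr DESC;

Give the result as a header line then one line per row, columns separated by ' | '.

== RESULT ==
parts.name | sales.amt | parts.yr
eve | 8 | 10

Derivation:
After JOIN parts (3 rows):
sales.yr | sales.amt | parts.name | parts.yr
3 | 2 | gina | 3
2 | 7 | dave | 2
10 | 8 | eve | 10
After WHERE (1 rows):
sales.yr | sales.amt | parts.name | parts.yr
10 | 8 | eve | 10
After SELECT (1 rows):
parts.name | sales.amt | parts.yr
eve | 8 | 10
After ORDER BY (1 rows):
parts.name | sales.amt | parts.yr
eve | 8 | 10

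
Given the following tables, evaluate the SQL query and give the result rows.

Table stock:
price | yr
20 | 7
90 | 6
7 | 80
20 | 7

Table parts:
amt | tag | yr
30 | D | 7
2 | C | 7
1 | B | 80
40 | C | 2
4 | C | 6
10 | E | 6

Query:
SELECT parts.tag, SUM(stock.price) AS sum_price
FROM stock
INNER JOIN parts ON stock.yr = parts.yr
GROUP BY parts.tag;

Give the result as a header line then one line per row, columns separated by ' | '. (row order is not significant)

After JOIN parts (7 rows):
stock.price | stock.yr | parts.amt | parts.tag | parts.yr
20 | 7 | 30 | D | 7
20 | 7 | 2 | C | 7
90 | 6 | 4 | C | 6
90 | 6 | 10 | E | 6
7 | 80 | 1 | B | 80
20 | 7 | 30 | D | 7
20 | 7 | 2 | C | 7
After GROUP BY (4 rows):
parts.tag | sum_price
D | 40
C | 130
E | 90
B | 7

== RESULT ==
parts.tag | sum_price
D | 40
C | 130
E | 90
B | 7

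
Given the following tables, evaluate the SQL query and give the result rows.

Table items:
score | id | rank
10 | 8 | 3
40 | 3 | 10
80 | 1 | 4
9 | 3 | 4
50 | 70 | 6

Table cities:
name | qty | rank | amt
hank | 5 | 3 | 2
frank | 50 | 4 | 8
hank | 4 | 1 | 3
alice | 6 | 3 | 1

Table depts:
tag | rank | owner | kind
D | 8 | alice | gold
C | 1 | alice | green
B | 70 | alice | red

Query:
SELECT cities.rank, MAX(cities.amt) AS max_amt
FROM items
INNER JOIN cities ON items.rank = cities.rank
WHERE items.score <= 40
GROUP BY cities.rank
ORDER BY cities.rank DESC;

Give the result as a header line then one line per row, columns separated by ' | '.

== RESULT ==
cities.rank | max_amt
4 | 8
3 | 2

Derivation:
After JOIN cities (4 rows):
items.score | items.id | items.rank | cities.name | cities.qty | cities.rank | cities.amt
10 | 8 | 3 | hank | 5 | 3 | 2
10 | 8 | 3 | alice | 6 | 3 | 1
80 | 1 | 4 | frank | 50 | 4 | 8
9 | 3 | 4 | frank | 50 | 4 | 8
After WHERE (3 rows):
items.score | items.id | items.rank | cities.name | cities.qty | cities.rank | cities.amt
10 | 8 | 3 | hank | 5 | 3 | 2
10 | 8 | 3 | alice | 6 | 3 | 1
9 | 3 | 4 | frank | 50 | 4 | 8
After GROUP BY (2 rows):
cities.rank | max_amt
3 | 2
4 | 8
After ORDER BY (2 rows):
cities.rank | max_amt
4 | 8
3 | 2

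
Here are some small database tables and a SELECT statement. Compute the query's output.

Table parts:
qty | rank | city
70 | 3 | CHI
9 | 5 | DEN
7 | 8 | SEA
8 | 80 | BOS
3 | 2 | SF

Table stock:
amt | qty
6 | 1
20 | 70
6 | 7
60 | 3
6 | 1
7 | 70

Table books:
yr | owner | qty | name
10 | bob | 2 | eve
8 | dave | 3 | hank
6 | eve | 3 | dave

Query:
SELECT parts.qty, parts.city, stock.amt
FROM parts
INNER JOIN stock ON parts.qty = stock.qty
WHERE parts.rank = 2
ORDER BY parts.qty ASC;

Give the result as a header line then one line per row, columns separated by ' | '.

After JOIN stock (4 rows):
parts.qty | parts.rank | parts.city | stock.amt | stock.qty
70 | 3 | CHI | 20 | 70
70 | 3 | CHI | 7 | 70
7 | 8 | SEA | 6 | 7
3 | 2 | SF | 60 | 3
After WHERE (1 rows):
parts.qty | parts.rank | parts.city | stock.amt | stock.qty
3 | 2 | SF | 60 | 3
After SELECT (1 rows):
parts.qty | parts.city | stock.amt
3 | SF | 60
After ORDER BY (1 rows):
parts.qty | parts.city | stock.amt
3 | SF | 60

== RESULT ==
parts.qty | parts.city | stock.amt
3 | SF | 60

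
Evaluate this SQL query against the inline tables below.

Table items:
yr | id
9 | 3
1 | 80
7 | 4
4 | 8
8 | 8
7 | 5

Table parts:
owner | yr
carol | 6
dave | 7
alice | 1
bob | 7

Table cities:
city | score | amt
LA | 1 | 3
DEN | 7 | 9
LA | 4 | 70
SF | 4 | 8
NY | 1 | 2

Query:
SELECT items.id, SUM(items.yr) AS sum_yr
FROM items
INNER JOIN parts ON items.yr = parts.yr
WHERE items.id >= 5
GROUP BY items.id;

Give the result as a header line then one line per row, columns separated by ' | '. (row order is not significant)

After JOIN parts (5 rows):
items.yr | items.id | parts.owner | parts.yr
1 | 80 | alice | 1
7 | 4 | dave | 7
7 | 4 | bob | 7
7 | 5 | dave | 7
7 | 5 | bob | 7
After WHERE (3 rows):
items.yr | items.id | parts.owner | parts.yr
1 | 80 | alice | 1
7 | 5 | dave | 7
7 | 5 | bob | 7
After GROUP BY (2 rows):
items.id | sum_yr
80 | 1
5 | 14

== RESULT ==
items.id | sum_yr
80 | 1
5 | 14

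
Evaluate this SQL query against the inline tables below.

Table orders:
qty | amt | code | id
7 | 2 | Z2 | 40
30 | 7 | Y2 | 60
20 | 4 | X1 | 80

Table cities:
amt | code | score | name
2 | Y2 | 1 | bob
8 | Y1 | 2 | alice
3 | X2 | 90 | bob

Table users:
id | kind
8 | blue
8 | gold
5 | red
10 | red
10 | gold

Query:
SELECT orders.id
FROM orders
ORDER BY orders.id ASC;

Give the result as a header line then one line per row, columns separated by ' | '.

== RESULT ==
orders.id
40
60
80

Derivation:
After SELECT (3 rows):
orders.id
40
60
80
After ORDER BY (3 rows):
orders.id
40
60
80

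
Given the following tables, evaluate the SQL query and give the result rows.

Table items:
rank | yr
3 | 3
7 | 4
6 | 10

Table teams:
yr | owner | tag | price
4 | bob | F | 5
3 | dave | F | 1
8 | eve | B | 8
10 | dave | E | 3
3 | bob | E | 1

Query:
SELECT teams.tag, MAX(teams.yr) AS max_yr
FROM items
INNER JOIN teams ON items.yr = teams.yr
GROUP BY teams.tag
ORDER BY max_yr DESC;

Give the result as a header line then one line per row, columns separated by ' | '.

== RESULT ==
teams.tag | max_yr
E | 10
F | 4

Derivation:
After JOIN teams (4 rows):
items.rank | items.yr | teams.yr | teams.owner | teams.tag | teams.price
3 | 3 | 3 | dave | F | 1
3 | 3 | 3 | bob | E | 1
7 | 4 | 4 | bob | F | 5
6 | 10 | 10 | dave | E | 3
After GROUP BY (2 rows):
teams.tag | max_yr
F | 4
E | 10
After ORDER BY (2 rows):
teams.tag | max_yr
E | 10
F | 4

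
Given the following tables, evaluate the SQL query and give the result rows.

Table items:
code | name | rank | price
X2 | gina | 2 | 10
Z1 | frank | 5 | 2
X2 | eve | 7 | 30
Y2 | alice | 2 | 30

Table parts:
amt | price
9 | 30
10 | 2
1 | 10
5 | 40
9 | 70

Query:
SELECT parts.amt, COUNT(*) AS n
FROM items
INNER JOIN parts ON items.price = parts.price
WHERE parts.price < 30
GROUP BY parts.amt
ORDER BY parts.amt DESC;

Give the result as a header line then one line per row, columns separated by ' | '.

After JOIN parts (4 rows):
items.code | items.name | items.rank | items.price | parts.amt | parts.price
X2 | gina | 2 | 10 | 1 | 10
Z1 | frank | 5 | 2 | 10 | 2
X2 | eve | 7 | 30 | 9 | 30
Y2 | alice | 2 | 30 | 9 | 30
After WHERE (2 rows):
items.code | items.name | items.rank | items.price | parts.amt | parts.price
X2 | gina | 2 | 10 | 1 | 10
Z1 | frank | 5 | 2 | 10 | 2
After GROUP BY (2 rows):
parts.amt | n
1 | 1
10 | 1
After ORDER BY (2 rows):
parts.amt | n
10 | 1
1 | 1

== RESULT ==
parts.amt | n
10 | 1
1 | 1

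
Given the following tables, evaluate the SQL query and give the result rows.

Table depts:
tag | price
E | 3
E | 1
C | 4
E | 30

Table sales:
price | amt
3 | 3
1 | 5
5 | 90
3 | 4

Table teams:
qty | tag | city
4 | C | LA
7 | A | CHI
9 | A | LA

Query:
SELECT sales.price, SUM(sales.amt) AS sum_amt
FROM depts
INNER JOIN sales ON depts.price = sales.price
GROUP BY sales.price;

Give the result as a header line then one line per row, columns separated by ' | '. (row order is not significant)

After JOIN sales (3 rows):
depts.tag | depts.price | sales.price | sales.amt
E | 3 | 3 | 3
E | 3 | 3 | 4
E | 1 | 1 | 5
After GROUP BY (2 rows):
sales.price | sum_amt
3 | 7
1 | 5

== RESULT ==
sales.price | sum_amt
3 | 7
1 | 5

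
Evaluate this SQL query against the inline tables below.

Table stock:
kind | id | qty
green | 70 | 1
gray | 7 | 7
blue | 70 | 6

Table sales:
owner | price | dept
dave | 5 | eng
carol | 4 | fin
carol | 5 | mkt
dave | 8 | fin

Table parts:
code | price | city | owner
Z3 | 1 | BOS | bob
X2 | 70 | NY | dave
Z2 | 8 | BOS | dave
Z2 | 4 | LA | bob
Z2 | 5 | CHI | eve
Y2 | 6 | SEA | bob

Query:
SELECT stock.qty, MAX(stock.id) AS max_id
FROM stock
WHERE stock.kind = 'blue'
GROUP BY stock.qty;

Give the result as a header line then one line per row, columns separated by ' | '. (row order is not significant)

== RESULT ==
stock.qty | max_id
6 | 70

Derivation:
After WHERE (1 rows):
stock.kind | stock.id | stock.qty
blue | 70 | 6
After GROUP BY (1 rows):
stock.qty | max_id
6 | 70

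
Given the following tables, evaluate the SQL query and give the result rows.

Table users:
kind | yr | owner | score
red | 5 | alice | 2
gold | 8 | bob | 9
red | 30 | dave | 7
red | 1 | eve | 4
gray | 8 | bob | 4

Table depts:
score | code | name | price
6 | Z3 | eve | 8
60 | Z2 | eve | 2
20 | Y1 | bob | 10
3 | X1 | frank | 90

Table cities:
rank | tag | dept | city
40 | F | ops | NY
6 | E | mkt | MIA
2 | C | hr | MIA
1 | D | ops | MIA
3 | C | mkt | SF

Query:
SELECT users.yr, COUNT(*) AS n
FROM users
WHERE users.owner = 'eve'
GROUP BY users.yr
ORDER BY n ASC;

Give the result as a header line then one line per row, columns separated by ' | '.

After WHERE (1 rows):
users.kind | users.yr | users.owner | users.score
red | 1 | eve | 4
After GROUP BY (1 rows):
users.yr | n
1 | 1
After ORDER BY (1 rows):
users.yr | n
1 | 1

== RESULT ==
users.yr | n
1 | 1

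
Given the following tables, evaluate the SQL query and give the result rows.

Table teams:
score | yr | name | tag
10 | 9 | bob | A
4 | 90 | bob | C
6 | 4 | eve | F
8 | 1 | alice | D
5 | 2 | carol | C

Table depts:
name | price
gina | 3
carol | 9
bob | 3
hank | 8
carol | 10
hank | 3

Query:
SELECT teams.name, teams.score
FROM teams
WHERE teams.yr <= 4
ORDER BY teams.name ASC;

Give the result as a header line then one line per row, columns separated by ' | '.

== RESULT ==
teams.name | teams.score
alice | 8
carol | 5
eve | 6

Derivation:
After WHERE (3 rows):
teams.score | teams.yr | teams.name | teams.tag
6 | 4 | eve | F
8 | 1 | alice | D
5 | 2 | carol | C
After SELECT (3 rows):
teams.name | teams.score
eve | 6
alice | 8
carol | 5
After ORDER BY (3 rows):
teams.name | teams.score
alice | 8
carol | 5
eve | 6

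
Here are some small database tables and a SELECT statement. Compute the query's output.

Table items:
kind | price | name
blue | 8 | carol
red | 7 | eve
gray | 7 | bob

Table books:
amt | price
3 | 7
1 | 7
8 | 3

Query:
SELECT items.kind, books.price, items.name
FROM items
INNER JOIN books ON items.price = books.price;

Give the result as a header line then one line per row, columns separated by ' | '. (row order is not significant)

== RESULT ==
items.kind | books.price | items.name
red | 7 | eve
red | 7 | eve
gray | 7 | bob
gray | 7 | bob

Derivation:
After JOIN books (4 rows):
items.kind | items.price | items.name | books.amt | books.price
red | 7 | eve | 3 | 7
red | 7 | eve | 1 | 7
gray | 7 | bob | 3 | 7
gray | 7 | bob | 1 | 7
After SELECT (4 rows):
items.kind | books.price | items.name
red | 7 | eve
red | 7 | eve
gray | 7 | bob
gray | 7 | bob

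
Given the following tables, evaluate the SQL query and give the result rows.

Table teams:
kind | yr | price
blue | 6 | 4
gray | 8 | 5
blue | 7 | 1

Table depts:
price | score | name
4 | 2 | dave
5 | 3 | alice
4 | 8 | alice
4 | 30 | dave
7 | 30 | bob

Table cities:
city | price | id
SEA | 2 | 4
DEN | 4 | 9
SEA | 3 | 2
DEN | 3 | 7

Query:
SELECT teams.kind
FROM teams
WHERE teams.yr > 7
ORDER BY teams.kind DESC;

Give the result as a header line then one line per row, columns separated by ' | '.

== RESULT ==
teams.kind
gray

Derivation:
After WHERE (1 rows):
teams.kind | teams.yr | teams.price
gray | 8 | 5
After SELECT (1 rows):
teams.kind
gray
After ORDER BY (1 rows):
teams.kind
gray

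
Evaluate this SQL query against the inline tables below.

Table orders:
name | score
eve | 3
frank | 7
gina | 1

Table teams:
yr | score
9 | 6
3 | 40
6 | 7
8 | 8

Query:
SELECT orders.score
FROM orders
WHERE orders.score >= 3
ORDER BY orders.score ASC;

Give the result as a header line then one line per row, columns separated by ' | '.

== RESULT ==
orders.score
3
7

Derivation:
After WHERE (2 rows):
orders.name | orders.score
eve | 3
frank | 7
After SELECT (2 rows):
orders.score
3
7
After ORDER BY (2 rows):
orders.score
3
7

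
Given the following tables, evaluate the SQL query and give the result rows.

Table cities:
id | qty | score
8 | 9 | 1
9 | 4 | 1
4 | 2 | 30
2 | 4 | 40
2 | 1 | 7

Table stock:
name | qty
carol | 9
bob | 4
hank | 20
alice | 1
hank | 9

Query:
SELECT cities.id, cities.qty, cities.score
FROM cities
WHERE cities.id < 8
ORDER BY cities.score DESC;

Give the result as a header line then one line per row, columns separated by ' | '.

After WHERE (3 rows):
cities.id | cities.qty | cities.score
4 | 2 | 30
2 | 4 | 40
2 | 1 | 7
After SELECT (3 rows):
cities.id | cities.qty | cities.score
4 | 2 | 30
2 | 4 | 40
2 | 1 | 7
After ORDER BY (3 rows):
cities.id | cities.qty | cities.score
2 | 4 | 40
4 | 2 | 30
2 | 1 | 7

== RESULT ==
cities.id | cities.qty | cities.score
2 | 4 | 40
4 | 2 | 30
2 | 1 | 7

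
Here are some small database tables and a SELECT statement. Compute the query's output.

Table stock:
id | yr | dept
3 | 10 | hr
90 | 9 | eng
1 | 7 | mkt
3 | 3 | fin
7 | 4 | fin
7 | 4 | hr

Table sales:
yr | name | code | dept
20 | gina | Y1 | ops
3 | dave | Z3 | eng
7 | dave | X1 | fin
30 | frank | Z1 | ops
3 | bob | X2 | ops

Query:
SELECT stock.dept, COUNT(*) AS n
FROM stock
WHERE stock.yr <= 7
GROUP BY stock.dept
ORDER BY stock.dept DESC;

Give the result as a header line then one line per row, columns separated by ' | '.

After WHERE (4 rows):
stock.id | stock.yr | stock.dept
1 | 7 | mkt
3 | 3 | fin
7 | 4 | fin
7 | 4 | hr
After GROUP BY (3 rows):
stock.dept | n
mkt | 1
fin | 2
hr | 1
After ORDER BY (3 rows):
stock.dept | n
mkt | 1
hr | 1
fin | 2

== RESULT ==
stock.dept | n
mkt | 1
hr | 1
fin | 2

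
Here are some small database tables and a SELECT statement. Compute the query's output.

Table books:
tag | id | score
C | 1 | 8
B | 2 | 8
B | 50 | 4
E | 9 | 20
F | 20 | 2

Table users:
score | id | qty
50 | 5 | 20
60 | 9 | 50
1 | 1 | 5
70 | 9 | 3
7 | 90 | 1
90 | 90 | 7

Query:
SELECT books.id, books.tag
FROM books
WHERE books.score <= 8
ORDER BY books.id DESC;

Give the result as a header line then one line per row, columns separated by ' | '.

== RESULT ==
books.id | books.tag
50 | B
20 | F
2 | B
1 | C

Derivation:
After WHERE (4 rows):
books.tag | books.id | books.score
C | 1 | 8
B | 2 | 8
B | 50 | 4
F | 20 | 2
After SELECT (4 rows):
books.id | books.tag
1 | C
2 | B
50 | B
20 | F
After ORDER BY (4 rows):
books.id | books.tag
50 | B
20 | F
2 | B
1 | C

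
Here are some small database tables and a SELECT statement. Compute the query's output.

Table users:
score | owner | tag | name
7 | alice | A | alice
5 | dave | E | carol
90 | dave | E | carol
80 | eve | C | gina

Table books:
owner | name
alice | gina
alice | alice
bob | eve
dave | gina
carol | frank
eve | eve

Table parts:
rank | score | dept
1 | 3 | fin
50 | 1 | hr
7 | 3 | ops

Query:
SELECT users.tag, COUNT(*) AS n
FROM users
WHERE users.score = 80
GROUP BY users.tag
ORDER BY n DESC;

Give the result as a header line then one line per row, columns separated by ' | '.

== RESULT ==
users.tag | n
C | 1

Derivation:
After WHERE (1 rows):
users.score | users.owner | users.tag | users.name
80 | eve | C | gina
After GROUP BY (1 rows):
users.tag | n
C | 1
After ORDER BY (1 rows):
users.tag | n
C | 1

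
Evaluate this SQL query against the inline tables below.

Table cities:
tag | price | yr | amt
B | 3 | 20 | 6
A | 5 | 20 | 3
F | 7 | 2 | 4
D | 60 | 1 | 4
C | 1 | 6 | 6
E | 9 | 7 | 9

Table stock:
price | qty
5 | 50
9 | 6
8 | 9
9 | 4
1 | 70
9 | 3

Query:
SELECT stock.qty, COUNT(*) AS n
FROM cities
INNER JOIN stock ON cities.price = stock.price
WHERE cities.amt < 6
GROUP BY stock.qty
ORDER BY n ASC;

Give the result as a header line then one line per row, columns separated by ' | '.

After JOIN stock (5 rows):
cities.tag | cities.price | cities.yr | cities.amt | stock.price | stock.qty
A | 5 | 20 | 3 | 5 | 50
C | 1 | 6 | 6 | 1 | 70
E | 9 | 7 | 9 | 9 | 6
E | 9 | 7 | 9 | 9 | 4
E | 9 | 7 | 9 | 9 | 3
After WHERE (1 rows):
cities.tag | cities.price | cities.yr | cities.amt | stock.price | stock.qty
A | 5 | 20 | 3 | 5 | 50
After GROUP BY (1 rows):
stock.qty | n
50 | 1
After ORDER BY (1 rows):
stock.qty | n
50 | 1

== RESULT ==
stock.qty | n
50 | 1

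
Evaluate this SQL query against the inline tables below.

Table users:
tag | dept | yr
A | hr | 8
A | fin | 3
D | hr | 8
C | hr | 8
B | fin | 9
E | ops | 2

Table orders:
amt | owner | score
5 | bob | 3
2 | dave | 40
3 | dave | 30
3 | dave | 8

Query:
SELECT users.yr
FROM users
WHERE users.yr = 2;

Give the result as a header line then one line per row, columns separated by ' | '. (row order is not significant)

== RESULT ==
users.yr
2

Derivation:
After WHERE (1 rows):
users.tag | users.dept | users.yr
E | ops | 2
After SELECT (1 rows):
users.yr
2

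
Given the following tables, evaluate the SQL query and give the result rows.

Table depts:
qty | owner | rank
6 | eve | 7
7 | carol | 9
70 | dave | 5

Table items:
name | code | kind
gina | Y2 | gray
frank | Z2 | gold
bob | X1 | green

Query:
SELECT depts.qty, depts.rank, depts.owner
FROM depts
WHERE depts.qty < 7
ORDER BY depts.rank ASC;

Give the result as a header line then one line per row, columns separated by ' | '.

After WHERE (1 rows):
depts.qty | depts.owner | depts.rank
6 | eve | 7
After SELECT (1 rows):
depts.qty | depts.rank | depts.owner
6 | 7 | eve
After ORDER BY (1 rows):
depts.qty | depts.rank | depts.owner
6 | 7 | eve

== RESULT ==
depts.qty | depts.rank | depts.owner
6 | 7 | eve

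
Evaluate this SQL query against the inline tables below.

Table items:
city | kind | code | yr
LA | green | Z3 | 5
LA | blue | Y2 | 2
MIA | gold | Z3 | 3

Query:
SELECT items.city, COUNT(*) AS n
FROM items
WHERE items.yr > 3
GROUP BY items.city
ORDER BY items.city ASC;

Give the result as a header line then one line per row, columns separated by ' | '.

After WHERE (1 rows):
items.city | items.kind | items.code | items.yr
LA | green | Z3 | 5
After GROUP BY (1 rows):
items.city | n
LA | 1
After ORDER BY (1 rows):
items.city | n
LA | 1

== RESULT ==
items.city | n
LA | 1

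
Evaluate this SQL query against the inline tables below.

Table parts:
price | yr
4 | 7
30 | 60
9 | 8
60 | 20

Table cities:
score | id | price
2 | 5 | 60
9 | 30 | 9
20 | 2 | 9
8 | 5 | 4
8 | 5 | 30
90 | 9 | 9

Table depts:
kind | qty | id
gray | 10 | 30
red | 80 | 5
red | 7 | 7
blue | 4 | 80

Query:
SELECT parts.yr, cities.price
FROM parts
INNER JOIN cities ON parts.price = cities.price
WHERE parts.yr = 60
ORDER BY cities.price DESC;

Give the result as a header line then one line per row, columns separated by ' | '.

After JOIN cities (6 rows):
parts.price | parts.yr | cities.score | cities.id | cities.price
4 | 7 | 8 | 5 | 4
30 | 60 | 8 | 5 | 30
9 | 8 | 9 | 30 | 9
9 | 8 | 20 | 2 | 9
9 | 8 | 90 | 9 | 9
60 | 20 | 2 | 5 | 60
After WHERE (1 rows):
parts.price | parts.yr | cities.score | cities.id | cities.price
30 | 60 | 8 | 5 | 30
After SELECT (1 rows):
parts.yr | cities.price
60 | 30
After ORDER BY (1 rows):
parts.yr | cities.price
60 | 30

== RESULT ==
parts.yr | cities.price
60 | 30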